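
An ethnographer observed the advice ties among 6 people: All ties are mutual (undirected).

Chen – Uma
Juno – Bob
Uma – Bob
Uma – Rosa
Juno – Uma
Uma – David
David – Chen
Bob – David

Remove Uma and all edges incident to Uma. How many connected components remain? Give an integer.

Without Uma, the remaining ties split the others into: {Rosa}; {Bob, Chen, David, Juno}.
That's 2 separate components.

2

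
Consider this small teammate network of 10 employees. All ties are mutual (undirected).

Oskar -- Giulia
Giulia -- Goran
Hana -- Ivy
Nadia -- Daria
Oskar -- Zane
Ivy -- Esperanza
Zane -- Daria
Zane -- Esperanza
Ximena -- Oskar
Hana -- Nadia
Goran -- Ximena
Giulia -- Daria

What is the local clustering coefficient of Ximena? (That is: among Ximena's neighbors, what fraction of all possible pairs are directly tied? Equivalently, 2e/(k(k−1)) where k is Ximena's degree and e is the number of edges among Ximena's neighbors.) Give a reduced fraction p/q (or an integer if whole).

Ximena's neighbors: Goran and Oskar (k = 2).
Possible neighbor pairs: C(2,2) = 1. Edges among them: none → e = 0.
Clustering(Ximena) = 0/1.

0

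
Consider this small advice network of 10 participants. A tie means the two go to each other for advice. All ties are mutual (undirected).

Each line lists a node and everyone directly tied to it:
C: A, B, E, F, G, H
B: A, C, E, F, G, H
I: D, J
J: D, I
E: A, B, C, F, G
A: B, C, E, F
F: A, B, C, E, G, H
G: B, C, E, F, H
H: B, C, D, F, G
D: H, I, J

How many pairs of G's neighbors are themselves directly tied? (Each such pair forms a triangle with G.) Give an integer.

9

G's neighbors: B, C, E, F, and H.
Neighbor pairs that are themselves tied: G–B–C; G–B–E; G–B–F; G–B–H; G–C–E; G–C–F; G–C–H; G–E–F; G–F–H. Each forms one triangle with G, for 9 in total.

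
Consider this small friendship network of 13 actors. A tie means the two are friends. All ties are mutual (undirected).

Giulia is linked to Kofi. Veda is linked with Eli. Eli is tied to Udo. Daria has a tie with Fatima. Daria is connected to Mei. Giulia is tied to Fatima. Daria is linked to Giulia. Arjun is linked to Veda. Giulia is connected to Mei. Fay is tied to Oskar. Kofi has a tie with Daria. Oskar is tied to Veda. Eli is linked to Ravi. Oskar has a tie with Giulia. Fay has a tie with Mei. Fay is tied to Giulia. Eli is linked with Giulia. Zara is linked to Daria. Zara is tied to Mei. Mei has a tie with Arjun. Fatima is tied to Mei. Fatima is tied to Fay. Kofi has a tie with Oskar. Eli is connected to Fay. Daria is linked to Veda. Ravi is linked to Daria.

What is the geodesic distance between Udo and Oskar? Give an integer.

3

One shortest route is Udo – Eli – Fay – Oskar, which uses 3 edges, and at distance 2 from Udo we only reach {Fay, Giulia, Ravi, Veda}, which does not include Oskar. So d(Udo,Oskar) = 3.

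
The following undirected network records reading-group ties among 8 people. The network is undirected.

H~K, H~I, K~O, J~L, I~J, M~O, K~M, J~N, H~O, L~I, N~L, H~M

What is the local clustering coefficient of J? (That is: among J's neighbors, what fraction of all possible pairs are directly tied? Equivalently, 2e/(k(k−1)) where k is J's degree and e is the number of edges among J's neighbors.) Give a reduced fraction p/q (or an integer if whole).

J's neighbors: I, L, and N (k = 3).
Possible neighbor pairs: C(3,2) = 3. Edges among them: I–L, L–N → e = 2.
Clustering(J) = 2/3.

2/3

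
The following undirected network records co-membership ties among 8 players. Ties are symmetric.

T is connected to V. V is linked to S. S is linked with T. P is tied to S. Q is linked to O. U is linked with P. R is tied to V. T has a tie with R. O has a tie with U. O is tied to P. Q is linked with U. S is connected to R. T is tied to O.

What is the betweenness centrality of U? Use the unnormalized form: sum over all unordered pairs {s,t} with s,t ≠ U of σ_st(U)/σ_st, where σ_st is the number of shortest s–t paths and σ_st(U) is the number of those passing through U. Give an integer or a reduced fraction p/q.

Pairs whose geodesics pass through U — S–Q: 1/3; P–Q: 1/2.
All other pairs contribute 0.
Summing the contributions gives betweenness(U) = 5/6.

5/6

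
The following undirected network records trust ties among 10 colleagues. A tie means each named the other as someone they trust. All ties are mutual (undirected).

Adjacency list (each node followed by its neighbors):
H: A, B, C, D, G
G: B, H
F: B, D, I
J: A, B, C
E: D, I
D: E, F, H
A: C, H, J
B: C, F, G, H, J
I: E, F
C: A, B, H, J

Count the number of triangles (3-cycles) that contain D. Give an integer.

D's neighbors are E, F, and H, but none of them are tied to each other, so no triangle contains D.

0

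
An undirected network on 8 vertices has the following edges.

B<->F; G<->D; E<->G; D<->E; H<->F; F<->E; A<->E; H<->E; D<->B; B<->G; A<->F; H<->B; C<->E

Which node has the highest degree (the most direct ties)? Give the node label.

Degrees — A:2, B:4, C:1, D:3, E:6, F:4, G:3, H:3.
The maximum is 6, attained only by E.

E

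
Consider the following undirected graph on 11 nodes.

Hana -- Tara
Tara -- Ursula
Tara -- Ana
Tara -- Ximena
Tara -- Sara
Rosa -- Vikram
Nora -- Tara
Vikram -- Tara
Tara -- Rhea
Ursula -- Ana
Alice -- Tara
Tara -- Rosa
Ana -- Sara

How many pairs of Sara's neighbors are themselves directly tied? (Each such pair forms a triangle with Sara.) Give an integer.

1

Sara's neighbors: Ana and Tara.
Neighbor pairs that are themselves tied: Sara–Ana–Tara. Each forms one triangle with Sara, for 1 in total.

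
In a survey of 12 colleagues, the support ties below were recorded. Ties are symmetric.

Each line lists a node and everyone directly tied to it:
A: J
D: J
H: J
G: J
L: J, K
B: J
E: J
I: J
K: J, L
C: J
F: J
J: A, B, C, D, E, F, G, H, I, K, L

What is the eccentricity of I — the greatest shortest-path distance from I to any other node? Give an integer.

Distances from I: A:2, B:2, C:2, D:2, E:2, F:2, G:2, H:2, J:1, K:2, L:2.
The largest is 2 (to A, D, H, F, L, E, G, C, B, and K), so the eccentricity of I is 2.

2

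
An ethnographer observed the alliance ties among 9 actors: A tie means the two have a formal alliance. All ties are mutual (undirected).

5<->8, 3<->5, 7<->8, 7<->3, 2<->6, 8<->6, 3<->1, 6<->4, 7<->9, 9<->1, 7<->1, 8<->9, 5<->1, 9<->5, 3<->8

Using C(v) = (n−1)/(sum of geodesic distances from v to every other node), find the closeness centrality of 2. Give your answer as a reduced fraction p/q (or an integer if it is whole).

8/21

Distances from 2: 1:4, 3:3, 4:2, 5:3, 6:1, 7:3, 8:2, 9:3. Sum = 21.
n = 9, so closeness = 8/21.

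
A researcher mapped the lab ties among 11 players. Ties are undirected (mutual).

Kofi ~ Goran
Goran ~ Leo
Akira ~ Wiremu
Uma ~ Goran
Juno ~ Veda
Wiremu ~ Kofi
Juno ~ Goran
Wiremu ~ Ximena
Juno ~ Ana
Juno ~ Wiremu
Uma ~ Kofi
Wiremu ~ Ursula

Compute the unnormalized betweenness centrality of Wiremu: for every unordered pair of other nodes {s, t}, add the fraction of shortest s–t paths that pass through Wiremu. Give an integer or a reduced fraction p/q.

Pairs whose geodesics pass through Wiremu — Ana–Akira: 1; Ana–Ursula: 1; Ana–Kofi: 1/2; Ana–Ximena: 1; Leo–Akira: 2/2; Leo–Ursula: 2/2; Leo–Ximena: 2/2; Goran–Akira: 2/2; Goran–Ursula: 2/2; Goran–Ximena: 2/2; Akira–Ursula: 1; Akira–Kofi: 1; Akira–Uma: 1; Akira–Juno: 1 … (+13 more pairs).
All other pairs contribute 0.
Summing the contributions gives betweenness(Wiremu) = 51/2.

51/2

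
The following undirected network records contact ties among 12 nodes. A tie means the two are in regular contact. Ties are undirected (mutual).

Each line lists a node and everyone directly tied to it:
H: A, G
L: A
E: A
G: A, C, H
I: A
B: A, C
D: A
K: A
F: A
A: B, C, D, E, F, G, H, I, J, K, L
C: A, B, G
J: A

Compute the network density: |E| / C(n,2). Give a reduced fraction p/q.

7/33

There are 14 edges and 12 nodes, so the maximum possible is C(12,2) = 66.
Density = 14/66 = 7/33.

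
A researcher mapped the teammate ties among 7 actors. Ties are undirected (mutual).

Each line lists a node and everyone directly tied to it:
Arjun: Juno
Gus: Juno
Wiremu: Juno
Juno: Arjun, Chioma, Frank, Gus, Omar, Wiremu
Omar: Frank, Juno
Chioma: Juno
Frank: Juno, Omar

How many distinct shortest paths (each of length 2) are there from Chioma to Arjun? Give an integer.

The shortest distance is 2, and the only length-2 path is Chioma–Juno–Arjun. So there is exactly 1 shortest path.

1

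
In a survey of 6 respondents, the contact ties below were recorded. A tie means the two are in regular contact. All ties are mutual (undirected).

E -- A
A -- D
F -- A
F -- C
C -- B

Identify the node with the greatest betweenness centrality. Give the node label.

A

Unnormalized betweenness of each node: A:7, B:0, C:4, D:0, E:0, F:6.
A has the largest value, 7, making it the main broker — the node through which the most shortest paths run.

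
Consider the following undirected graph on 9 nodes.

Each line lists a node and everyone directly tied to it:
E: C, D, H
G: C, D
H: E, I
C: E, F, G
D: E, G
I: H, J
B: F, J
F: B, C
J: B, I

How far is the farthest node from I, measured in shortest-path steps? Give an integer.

4

Distances from I: B:2, C:3, D:3, E:2, F:3, G:4, H:1, J:1.
The largest is 4 (to G), so the eccentricity of I is 4.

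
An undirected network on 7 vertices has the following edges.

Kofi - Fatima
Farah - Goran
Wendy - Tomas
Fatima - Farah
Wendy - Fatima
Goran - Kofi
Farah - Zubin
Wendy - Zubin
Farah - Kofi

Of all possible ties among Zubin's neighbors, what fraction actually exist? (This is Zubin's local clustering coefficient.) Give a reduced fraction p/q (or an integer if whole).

0

Zubin's neighbors: Farah and Wendy (k = 2).
Possible neighbor pairs: C(2,2) = 1. Edges among them: none → e = 0.
Clustering(Zubin) = 0/1.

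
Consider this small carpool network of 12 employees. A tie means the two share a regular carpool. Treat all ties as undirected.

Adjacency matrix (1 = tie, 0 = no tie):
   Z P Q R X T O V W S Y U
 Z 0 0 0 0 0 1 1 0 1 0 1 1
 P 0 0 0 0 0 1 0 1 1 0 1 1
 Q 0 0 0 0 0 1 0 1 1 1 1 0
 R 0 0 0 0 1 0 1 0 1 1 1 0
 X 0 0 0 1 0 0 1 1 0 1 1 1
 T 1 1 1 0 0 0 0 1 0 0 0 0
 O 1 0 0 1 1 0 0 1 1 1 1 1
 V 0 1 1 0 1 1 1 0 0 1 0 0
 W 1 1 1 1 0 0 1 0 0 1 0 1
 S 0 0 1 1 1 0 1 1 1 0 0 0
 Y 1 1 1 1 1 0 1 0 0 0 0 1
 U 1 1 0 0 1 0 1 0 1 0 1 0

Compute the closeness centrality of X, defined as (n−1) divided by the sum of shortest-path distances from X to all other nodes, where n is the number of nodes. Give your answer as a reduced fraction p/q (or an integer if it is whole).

11/16

Distances from X: O:1, P:2, Q:2, R:1, S:1, T:2, U:1, V:1, W:2, Y:1, Z:2. Sum = 16.
n = 12, so closeness = 11/16.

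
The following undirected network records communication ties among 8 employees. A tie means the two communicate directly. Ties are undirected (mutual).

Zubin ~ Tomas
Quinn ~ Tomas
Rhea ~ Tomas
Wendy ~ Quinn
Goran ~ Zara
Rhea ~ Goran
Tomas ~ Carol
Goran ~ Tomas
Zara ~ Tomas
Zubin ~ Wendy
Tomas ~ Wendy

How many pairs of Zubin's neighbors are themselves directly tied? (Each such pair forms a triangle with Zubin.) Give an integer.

Zubin's neighbors: Tomas and Wendy.
Neighbor pairs that are themselves tied: Zubin–Tomas–Wendy. Each forms one triangle with Zubin, for 1 in total.

1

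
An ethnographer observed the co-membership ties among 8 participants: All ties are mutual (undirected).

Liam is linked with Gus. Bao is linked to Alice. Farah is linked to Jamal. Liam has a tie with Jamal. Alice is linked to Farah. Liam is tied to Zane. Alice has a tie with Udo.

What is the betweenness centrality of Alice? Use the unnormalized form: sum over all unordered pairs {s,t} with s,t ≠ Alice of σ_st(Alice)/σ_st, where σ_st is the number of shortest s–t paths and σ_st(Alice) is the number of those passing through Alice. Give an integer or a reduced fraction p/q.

11

Pairs whose geodesics pass through Alice — Zane–Bao: 1; Zane–Udo: 1; Bao–Liam: 1; Bao–Gus: 1; Bao–Udo: 1; Bao–Jamal: 1; Bao–Farah: 1; Liam–Udo: 1; Gus–Udo: 1; Udo–Jamal: 1; Udo–Farah: 1.
All other pairs contribute 0.
Summing the contributions gives betweenness(Alice) = 11.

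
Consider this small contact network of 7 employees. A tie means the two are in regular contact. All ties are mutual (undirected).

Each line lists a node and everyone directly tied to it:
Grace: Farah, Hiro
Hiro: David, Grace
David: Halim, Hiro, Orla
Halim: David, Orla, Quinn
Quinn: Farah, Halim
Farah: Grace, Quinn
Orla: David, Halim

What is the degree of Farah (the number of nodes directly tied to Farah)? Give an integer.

Farah is directly tied to Grace and Quinn. That is 2 neighbors, so the degree of Farah is 2.

2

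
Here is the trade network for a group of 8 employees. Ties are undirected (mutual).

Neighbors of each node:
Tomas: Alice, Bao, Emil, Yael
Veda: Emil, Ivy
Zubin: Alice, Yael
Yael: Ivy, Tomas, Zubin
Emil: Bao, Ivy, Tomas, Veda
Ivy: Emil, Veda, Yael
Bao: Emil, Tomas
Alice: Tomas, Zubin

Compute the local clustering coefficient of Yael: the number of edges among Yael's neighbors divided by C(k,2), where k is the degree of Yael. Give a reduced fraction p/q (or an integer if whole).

Yael's neighbors: Ivy, Tomas, and Zubin (k = 3).
Possible neighbor pairs: C(3,2) = 3. Edges among them: none → e = 0.
Clustering(Yael) = 0/3 = 0.

0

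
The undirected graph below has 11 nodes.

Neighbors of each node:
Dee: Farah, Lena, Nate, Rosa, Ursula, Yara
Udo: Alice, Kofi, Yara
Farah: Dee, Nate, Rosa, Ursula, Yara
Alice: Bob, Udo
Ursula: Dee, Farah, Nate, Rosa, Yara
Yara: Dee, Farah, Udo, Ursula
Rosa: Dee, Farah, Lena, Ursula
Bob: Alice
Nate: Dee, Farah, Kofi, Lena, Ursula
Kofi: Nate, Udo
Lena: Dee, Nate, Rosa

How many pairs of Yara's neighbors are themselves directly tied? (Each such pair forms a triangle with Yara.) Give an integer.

Yara's neighbors: Dee, Farah, Udo, and Ursula.
Neighbor pairs that are themselves tied: Yara–Dee–Farah; Yara–Dee–Ursula; Yara–Farah–Ursula. Each forms one triangle with Yara, for 3 in total.

3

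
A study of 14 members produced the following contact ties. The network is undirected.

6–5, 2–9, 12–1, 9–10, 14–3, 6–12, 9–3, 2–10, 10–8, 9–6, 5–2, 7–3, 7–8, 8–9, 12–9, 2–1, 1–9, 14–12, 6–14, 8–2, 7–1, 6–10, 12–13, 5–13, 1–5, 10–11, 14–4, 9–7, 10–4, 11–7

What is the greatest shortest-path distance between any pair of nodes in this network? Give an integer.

Eccentricity of each node (its greatest distance to any other): 1:3, 2:3, 3:3, 4:3, 5:3, 6:2, 7:3, 8:3, 9:2, 10:3, 11:4, 12:3, 13:4, 14:3.
The maximum eccentricity is 4, realized for instance by the pair 11–13 via 11 – 10 – 6 – 12 – 13. So the diameter is 4.

4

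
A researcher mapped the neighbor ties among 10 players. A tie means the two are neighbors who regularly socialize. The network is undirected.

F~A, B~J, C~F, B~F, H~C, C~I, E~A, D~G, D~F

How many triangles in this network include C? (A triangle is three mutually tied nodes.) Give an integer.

0

C's neighbors are F, H, and I, but none of them are tied to each other, so no triangle contains C.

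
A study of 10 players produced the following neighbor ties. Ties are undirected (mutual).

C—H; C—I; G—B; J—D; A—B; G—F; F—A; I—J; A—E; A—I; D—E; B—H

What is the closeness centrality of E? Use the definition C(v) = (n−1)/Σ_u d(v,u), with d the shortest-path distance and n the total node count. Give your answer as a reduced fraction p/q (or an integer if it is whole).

9/19

Distances from E: A:1, B:2, C:3, D:1, F:2, G:3, H:3, I:2, J:2. Sum = 19.
n = 10, so closeness = 9/19.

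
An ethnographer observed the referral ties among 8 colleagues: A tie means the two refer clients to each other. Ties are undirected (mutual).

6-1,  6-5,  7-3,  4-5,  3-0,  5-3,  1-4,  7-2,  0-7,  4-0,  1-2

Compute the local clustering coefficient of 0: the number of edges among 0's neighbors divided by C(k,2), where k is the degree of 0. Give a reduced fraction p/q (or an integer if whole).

1/3

0's neighbors: 3, 4, and 7 (k = 3).
Possible neighbor pairs: C(3,2) = 3. Edges among them: 3–7 → e = 1.
Clustering(0) = 1/3.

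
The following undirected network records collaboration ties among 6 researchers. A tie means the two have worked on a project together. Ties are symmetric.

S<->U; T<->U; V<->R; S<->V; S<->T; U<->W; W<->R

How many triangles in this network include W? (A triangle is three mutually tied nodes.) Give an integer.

0

W's neighbors are R and U, but none of them are tied to each other, so no triangle contains W.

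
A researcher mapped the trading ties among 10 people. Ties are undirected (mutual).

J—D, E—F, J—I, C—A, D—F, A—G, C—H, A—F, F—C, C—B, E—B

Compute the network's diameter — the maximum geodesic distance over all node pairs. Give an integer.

5

Eccentricity of each node (its greatest distance to any other): A:4, B:5, C:4, D:3, E:4, F:3, G:5, H:5, I:5, J:4.
The maximum eccentricity is 5, realized for instance by the pair I–H via I – J – D – F – C – H. So the diameter is 5.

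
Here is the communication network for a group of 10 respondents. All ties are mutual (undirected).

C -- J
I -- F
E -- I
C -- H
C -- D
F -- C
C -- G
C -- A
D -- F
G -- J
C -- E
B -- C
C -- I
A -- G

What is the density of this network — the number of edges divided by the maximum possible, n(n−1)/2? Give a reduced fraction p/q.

14/45

There are 14 edges and 10 nodes, so the maximum possible is C(10,2) = 45.
Density = 14/45.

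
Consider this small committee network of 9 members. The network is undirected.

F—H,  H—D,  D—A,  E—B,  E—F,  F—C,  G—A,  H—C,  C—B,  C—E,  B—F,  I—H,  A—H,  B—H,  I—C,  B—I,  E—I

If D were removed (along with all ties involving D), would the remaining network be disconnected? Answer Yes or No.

Even without D, every remaining node can still reach every other (the residual graph is connected), so D is not a cut vertex.

No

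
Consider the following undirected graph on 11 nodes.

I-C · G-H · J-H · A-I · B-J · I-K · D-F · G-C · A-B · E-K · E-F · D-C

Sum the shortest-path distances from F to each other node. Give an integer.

Distances from F: A:4, B:5, C:2, D:1, E:1, G:3, H:4, I:3, J:5, K:2.
Sum = 4 + 5 + 2 + 1 + 1 + 3 + 4 + 3 + 5 + 2 = 30.

30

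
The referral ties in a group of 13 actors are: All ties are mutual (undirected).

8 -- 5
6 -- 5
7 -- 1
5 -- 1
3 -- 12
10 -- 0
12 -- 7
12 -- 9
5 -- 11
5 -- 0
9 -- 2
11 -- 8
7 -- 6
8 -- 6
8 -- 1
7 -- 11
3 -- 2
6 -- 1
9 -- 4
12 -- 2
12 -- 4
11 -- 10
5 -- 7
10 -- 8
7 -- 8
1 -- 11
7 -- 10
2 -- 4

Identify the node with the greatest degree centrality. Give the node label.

Degrees — 0:2, 1:5, 2:4, 3:2, 4:3, 5:6, 6:4, 7:7, 8:6, 9:3, 10:4, 11:5, 12:5.
The maximum is 7, attained only by 7.

7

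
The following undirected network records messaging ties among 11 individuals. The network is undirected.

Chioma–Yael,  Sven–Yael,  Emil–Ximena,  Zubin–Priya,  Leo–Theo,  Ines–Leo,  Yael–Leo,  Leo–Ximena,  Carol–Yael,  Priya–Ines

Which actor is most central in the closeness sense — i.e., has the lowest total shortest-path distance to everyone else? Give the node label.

Farness (sum of distances to all others) for each node — Carol:29, Chioma:29, Emil:33, Ines:22, Leo:17, Priya:29, Sven:29, Theo:26, Ximena:24, Yael:20, Zubin:38.
The smallest farness is 17, for Leo, so Leo has the highest closeness.

Leo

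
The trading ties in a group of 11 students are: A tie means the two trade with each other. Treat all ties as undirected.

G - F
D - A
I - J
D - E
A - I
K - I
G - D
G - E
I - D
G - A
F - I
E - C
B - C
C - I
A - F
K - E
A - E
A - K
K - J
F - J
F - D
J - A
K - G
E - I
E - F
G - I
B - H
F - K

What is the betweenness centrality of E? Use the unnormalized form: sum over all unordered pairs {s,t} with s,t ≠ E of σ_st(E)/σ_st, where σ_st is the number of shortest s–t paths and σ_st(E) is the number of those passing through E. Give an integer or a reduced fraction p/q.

Pairs whose geodesics pass through E — A–B: 1/2; A–C: 1/2; A–H: 1/2; F–B: 1/2; F–C: 1/2; F–H: 1/2; G–B: 1/2; G–C: 1/2; G–H: 1/2; K–D: 1/5; K–B: 1/2; K–C: 1/2; K–H: 1/2; D–B: 1/2 … (+2 more pairs).
All other pairs contribute 0.
Summing the contributions gives betweenness(E) = 77/10.

77/10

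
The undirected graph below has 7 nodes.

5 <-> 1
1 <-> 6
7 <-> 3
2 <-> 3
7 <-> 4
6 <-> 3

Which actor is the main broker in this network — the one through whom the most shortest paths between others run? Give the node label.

Unnormalized betweenness of each node: 1:5, 2:0, 3:11, 4:0, 5:0, 6:8, 7:5.
3 has the largest value, 11, making it the main broker — the node through which the most shortest paths run.

3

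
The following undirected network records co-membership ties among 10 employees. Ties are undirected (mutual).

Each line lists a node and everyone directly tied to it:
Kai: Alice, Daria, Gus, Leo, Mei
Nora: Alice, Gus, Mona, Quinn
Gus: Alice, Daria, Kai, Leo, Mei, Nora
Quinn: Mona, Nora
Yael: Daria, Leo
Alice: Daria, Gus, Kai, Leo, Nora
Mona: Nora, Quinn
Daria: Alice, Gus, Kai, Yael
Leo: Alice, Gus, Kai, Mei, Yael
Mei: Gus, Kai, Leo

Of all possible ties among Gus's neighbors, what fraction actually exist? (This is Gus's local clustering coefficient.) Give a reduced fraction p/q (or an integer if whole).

8/15

Gus's neighbors: Alice, Daria, Kai, Leo, Mei, and Nora (k = 6).
Possible neighbor pairs: C(6,2) = 15. Edges among them: Alice–Daria, Alice–Kai, Alice–Leo, Alice–Nora, Daria–Kai, Kai–Leo, Kai–Mei, Leo–Mei → e = 8.
Clustering(Gus) = 8/15.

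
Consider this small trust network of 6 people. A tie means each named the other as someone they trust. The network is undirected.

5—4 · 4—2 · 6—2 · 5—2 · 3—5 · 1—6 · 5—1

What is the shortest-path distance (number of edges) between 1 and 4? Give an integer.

One shortest route is 1 – 5 – 4, which uses 2 edges, and 1 and 4 are not directly tied, so nothing shorter exists. So d(1,4) = 2.

2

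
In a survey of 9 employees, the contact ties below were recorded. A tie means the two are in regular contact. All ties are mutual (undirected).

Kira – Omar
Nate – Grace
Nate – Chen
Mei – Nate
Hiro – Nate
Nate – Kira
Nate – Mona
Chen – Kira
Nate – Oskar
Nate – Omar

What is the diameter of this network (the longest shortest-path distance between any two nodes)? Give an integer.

Eccentricity of each node (its greatest distance to any other): Chen:2, Grace:2, Hiro:2, Kira:2, Mei:2, Mona:2, Nate:1, Omar:2, Oskar:2.
The maximum eccentricity is 2, realized for instance by the pair Mei–Oskar via Mei – Nate – Oskar. So the diameter is 2.

2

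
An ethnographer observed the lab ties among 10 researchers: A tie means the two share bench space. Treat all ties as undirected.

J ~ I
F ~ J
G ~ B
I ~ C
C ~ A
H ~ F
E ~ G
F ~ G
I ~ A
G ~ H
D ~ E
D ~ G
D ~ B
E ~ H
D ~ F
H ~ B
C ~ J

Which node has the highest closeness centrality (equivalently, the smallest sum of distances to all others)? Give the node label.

Farness (sum of distances to all others) for each node — A:29, B:23, C:22, D:18, E:23, F:15, G:17, H:18, I:22, J:17.
The smallest farness is 15, for F, so F has the highest closeness.

F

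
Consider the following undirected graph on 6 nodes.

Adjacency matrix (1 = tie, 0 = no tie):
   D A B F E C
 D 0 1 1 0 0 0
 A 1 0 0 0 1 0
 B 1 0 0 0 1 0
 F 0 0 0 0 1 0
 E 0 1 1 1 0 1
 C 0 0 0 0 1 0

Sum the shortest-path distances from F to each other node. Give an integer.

10

Distances from F: A:2, B:2, C:2, D:3, E:1.
Sum = 2 + 2 + 2 + 3 + 1 = 10.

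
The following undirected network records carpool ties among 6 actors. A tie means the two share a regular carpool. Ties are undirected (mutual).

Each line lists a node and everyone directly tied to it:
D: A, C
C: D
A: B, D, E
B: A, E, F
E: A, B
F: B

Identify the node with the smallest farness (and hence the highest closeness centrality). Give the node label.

A

Farness (sum of distances to all others) for each node — A:7, B:8, C:13, D:9, E:9, F:12.
The smallest farness is 7, for A, so A has the highest closeness.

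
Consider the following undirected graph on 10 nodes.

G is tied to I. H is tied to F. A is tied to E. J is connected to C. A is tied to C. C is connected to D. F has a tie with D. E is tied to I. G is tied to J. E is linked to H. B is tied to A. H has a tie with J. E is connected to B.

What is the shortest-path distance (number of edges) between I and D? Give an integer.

One shortest route is I – E – H – F – D, which uses 4 edges, and at distance 3 from I we only reach {C, F}, which does not include D. So d(I,D) = 4.

4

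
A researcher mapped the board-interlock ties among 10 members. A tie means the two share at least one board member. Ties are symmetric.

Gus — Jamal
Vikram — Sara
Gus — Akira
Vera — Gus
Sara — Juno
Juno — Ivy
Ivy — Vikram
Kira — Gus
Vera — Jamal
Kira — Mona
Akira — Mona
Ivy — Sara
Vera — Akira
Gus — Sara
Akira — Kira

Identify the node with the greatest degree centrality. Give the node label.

Gus

Degrees — Akira:4, Gus:5, Ivy:3, Jamal:2, Juno:2, Kira:3, Mona:2, Sara:4, Vera:3, Vikram:2.
The maximum is 5, attained only by Gus.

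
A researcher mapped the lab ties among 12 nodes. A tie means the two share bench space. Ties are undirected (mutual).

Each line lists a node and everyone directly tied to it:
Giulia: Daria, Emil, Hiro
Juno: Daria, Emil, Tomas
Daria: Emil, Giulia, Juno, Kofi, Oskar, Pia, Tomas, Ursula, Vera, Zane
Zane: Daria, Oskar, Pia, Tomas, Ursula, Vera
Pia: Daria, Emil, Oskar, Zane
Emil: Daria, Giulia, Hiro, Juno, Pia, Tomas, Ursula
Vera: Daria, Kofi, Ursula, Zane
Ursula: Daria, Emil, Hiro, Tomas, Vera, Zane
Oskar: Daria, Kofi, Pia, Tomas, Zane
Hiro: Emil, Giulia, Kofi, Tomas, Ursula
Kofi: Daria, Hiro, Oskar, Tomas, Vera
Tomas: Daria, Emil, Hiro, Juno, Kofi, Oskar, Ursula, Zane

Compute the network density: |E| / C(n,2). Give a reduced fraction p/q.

1/2

There are 33 edges and 12 nodes, so the maximum possible is C(12,2) = 66.
Density = 33/66 = 1/2.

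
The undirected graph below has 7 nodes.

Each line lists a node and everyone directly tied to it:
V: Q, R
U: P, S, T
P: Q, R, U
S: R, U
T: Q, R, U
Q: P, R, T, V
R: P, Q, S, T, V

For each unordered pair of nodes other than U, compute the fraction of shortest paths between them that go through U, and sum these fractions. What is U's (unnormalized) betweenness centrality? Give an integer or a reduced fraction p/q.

Pairs whose geodesics pass through U — S–P: 1/2; S–T: 1/2; P–T: 1/3.
All other pairs contribute 0.
Summing the contributions gives betweenness(U) = 4/3.

4/3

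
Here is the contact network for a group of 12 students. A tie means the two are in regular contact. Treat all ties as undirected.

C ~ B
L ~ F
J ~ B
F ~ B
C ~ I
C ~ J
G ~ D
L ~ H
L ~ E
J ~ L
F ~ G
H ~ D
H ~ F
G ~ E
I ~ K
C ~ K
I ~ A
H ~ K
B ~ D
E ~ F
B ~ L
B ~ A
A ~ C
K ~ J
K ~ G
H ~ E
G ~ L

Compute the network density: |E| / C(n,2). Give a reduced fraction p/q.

9/22

There are 27 edges and 12 nodes, so the maximum possible is C(12,2) = 66.
Density = 27/66 = 9/22.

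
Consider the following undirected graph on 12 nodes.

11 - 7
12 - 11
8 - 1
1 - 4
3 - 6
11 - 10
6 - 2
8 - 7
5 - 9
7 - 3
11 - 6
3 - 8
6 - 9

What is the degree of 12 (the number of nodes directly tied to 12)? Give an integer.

12 is directly tied to 11. That is 1 neighbor, so the degree of 12 is 1.

1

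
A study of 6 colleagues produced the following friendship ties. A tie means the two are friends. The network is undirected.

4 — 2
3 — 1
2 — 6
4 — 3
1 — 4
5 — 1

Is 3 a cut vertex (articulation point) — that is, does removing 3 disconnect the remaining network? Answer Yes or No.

No

Even without 3, every remaining node can still reach every other (the residual graph is connected), so 3 is not a cut vertex.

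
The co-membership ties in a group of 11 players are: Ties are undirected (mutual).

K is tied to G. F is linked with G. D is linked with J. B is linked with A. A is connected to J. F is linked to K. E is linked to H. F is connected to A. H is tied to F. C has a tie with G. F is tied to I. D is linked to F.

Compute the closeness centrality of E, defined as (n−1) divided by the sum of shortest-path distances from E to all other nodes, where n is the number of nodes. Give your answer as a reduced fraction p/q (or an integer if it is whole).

Distances from E: A:3, B:4, C:4, D:3, F:2, G:3, H:1, I:3, J:4, K:3. Sum = 30.
n = 11, so closeness = 10/30 = 1/3.

1/3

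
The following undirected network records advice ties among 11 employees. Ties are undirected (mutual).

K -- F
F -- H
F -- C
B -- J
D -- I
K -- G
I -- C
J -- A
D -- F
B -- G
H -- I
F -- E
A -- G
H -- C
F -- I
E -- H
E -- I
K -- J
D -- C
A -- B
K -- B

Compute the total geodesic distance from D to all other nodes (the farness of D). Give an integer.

22

Distances from D: A:4, B:3, C:1, E:2, F:1, G:3, H:2, I:1, J:3, K:2.
Sum = 4 + 3 + 1 + 2 + 1 + 3 + 2 + 1 + 3 + 2 = 22.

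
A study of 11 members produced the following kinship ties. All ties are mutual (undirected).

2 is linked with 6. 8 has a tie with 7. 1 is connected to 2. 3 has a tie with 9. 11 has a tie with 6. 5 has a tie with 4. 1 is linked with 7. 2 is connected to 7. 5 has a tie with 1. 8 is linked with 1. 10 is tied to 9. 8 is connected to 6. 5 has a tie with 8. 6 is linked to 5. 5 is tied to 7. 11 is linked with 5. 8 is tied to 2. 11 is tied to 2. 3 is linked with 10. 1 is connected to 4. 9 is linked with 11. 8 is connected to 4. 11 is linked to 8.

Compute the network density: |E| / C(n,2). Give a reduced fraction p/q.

There are 23 edges and 11 nodes, so the maximum possible is C(11,2) = 55.
Density = 23/55.

23/55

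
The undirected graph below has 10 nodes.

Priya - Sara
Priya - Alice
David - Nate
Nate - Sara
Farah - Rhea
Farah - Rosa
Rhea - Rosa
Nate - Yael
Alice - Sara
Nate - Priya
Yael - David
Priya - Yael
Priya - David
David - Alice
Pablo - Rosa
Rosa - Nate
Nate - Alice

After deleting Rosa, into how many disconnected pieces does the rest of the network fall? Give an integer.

Without Rosa, the remaining ties split the others into: {Pablo}; {Farah, Rhea}; {Alice, David, Nate, Priya, Sara, Yael}.
That's 3 separate components.

3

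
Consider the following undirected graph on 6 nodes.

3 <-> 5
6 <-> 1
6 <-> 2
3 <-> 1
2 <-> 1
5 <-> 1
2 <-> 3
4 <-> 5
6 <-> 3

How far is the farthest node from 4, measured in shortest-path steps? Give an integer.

Distances from 4: 1:2, 2:3, 3:2, 5:1, 6:3.
The largest is 3 (to 2 and 6), so the eccentricity of 4 is 3.

3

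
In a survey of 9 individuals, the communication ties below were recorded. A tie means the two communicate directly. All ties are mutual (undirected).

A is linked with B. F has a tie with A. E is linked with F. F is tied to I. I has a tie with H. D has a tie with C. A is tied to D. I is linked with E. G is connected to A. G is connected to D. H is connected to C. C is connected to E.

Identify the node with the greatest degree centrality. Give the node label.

A

Degrees — A:4, B:1, C:3, D:3, E:3, F:3, G:2, H:2, I:3.
The maximum is 4, attained only by A.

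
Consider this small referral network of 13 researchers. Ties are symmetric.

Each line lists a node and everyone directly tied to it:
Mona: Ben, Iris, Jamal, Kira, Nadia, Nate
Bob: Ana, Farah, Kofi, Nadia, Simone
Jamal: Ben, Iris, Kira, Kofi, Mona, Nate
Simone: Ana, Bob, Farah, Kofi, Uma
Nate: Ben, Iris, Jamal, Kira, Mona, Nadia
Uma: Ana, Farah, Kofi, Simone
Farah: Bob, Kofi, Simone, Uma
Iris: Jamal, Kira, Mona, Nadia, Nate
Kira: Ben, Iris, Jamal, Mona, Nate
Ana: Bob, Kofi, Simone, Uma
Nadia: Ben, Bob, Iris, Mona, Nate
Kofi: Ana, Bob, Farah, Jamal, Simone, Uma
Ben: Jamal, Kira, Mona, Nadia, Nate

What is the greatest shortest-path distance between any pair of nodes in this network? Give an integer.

Eccentricity of each node (its greatest distance to any other): Ana:3, Ben:3, Bob:3, Farah:3, Iris:3, Jamal:2, Kira:3, Kofi:2, Mona:3, Nadia:3, Nate:3, Simone:3, Uma:3.
The maximum eccentricity is 3, realized for instance by the pair Nadia–Uma via Nadia – Bob – Kofi – Uma. So the diameter is 3.

3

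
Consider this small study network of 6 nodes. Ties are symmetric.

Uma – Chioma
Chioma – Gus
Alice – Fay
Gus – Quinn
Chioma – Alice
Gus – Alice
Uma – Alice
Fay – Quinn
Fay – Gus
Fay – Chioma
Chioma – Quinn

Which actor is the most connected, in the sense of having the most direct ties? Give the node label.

Chioma

Degrees — Alice:4, Chioma:5, Fay:4, Gus:4, Quinn:3, Uma:2.
The maximum is 5, attained only by Chioma.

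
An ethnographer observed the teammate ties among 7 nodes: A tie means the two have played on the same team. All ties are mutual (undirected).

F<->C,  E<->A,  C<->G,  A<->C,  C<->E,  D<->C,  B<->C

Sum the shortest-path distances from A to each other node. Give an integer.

Distances from A: B:2, C:1, D:2, E:1, F:2, G:2.
Sum = 2 + 1 + 2 + 1 + 2 + 2 = 10.

10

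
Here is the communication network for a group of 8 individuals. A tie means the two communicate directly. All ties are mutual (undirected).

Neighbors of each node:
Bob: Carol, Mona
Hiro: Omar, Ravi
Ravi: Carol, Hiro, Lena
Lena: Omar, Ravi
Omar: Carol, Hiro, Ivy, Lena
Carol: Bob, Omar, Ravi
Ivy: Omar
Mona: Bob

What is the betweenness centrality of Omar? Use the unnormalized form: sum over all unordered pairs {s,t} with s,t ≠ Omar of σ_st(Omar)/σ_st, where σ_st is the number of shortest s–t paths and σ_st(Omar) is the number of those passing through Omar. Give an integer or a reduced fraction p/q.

Pairs whose geodesics pass through Omar — Hiro–Carol: 1/2; Hiro–Mona: 1/2; Hiro–Ivy: 1; Hiro–Bob: 1/2; Hiro–Lena: 1/2; Carol–Ivy: 1; Carol–Lena: 1/2; Mona–Ivy: 1; Mona–Lena: 1/2; Ravi–Ivy: 3/3; Ivy–Bob: 1; Ivy–Lena: 1; Bob–Lena: 1/2.
All other pairs contribute 0.
Summing the contributions gives betweenness(Omar) = 19/2.

19/2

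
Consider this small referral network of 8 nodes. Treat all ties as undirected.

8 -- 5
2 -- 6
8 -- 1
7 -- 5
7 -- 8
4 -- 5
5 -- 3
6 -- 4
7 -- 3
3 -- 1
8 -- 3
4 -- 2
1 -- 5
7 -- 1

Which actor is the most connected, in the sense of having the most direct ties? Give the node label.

5

Degrees — 1:4, 2:2, 3:4, 4:3, 5:5, 6:2, 7:4, 8:4.
The maximum is 5, attained only by 5.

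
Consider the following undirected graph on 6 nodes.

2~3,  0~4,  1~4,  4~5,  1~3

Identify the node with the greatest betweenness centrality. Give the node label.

4

Unnormalized betweenness of each node: 0:0, 1:6, 2:0, 3:4, 4:7, 5:0.
4 has the largest value, 7, making it the main broker — the node through which the most shortest paths run.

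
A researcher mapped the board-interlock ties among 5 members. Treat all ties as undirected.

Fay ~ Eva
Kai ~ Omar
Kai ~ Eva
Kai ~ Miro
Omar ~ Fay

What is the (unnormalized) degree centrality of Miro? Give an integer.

1

Miro is directly tied to Kai. That is 1 neighbor, so the degree of Miro is 1.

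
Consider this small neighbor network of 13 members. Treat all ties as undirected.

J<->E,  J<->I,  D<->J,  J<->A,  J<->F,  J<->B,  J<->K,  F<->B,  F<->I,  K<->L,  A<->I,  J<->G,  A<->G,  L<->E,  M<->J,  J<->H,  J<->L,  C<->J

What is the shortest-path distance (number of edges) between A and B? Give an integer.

2

One shortest route is A – J – B, which uses 2 edges, and A and B are not directly tied, so nothing shorter exists. So d(A,B) = 2.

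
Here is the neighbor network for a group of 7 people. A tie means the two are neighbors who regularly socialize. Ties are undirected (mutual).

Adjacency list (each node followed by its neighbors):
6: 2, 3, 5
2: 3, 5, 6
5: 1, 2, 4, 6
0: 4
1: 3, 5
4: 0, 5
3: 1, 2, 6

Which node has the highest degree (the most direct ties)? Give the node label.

Degrees — 0:1, 1:2, 2:3, 3:3, 4:2, 5:4, 6:3.
The maximum is 4, attained only by 5.

5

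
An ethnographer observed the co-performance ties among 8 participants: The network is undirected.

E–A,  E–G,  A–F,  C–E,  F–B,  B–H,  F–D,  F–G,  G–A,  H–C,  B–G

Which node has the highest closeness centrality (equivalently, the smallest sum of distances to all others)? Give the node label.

Farness (sum of distances to all others) for each node — A:12, B:11, C:15, D:17, E:12, F:11, G:10, H:14.
The smallest farness is 10, for G, so G has the highest closeness.

G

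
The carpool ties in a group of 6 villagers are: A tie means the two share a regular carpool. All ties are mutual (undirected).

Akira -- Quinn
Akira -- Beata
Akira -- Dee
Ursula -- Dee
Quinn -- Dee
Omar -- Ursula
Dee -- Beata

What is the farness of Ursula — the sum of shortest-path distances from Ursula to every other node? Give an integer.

Distances from Ursula: Akira:2, Beata:2, Dee:1, Omar:1, Quinn:2.
Sum = 2 + 2 + 1 + 1 + 2 = 8.

8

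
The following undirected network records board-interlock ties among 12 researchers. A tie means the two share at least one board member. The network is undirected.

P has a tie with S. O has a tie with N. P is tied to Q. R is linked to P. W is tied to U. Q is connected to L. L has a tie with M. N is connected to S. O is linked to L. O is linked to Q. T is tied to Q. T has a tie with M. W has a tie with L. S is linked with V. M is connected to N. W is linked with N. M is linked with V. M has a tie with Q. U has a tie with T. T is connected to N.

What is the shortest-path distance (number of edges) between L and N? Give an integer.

One shortest route is L – M – N, which uses 2 edges, and L and N are not directly tied, so nothing shorter exists. So d(L,N) = 2.

2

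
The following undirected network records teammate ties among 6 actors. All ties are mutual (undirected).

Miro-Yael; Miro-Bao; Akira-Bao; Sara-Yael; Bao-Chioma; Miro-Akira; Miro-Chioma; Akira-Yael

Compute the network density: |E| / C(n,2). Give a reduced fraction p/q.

8/15

There are 8 edges and 6 nodes, so the maximum possible is C(6,2) = 15.
Density = 8/15.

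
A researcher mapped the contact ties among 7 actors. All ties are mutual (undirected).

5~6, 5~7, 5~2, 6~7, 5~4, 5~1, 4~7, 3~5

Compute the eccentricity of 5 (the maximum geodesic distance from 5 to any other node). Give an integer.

Distances from 5: 1:1, 2:1, 3:1, 4:1, 6:1, 7:1.
The largest is 1 (to 4, 3, 1, 6, 2, and 7), so the eccentricity of 5 is 1.

1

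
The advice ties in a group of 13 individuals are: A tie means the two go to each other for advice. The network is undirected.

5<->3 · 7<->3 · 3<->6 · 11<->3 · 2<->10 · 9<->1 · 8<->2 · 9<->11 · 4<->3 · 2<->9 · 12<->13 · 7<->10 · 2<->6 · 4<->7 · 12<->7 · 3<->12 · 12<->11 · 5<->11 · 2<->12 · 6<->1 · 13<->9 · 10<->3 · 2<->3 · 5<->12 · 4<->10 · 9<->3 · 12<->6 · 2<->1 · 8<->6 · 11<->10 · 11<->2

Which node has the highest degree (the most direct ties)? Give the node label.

Degrees — 1:3, 2:8, 3:9, 4:3, 5:3, 6:5, 7:4, 8:2, 9:5, 10:5, 11:6, 12:7, 13:2.
The maximum is 9, attained only by 3.

3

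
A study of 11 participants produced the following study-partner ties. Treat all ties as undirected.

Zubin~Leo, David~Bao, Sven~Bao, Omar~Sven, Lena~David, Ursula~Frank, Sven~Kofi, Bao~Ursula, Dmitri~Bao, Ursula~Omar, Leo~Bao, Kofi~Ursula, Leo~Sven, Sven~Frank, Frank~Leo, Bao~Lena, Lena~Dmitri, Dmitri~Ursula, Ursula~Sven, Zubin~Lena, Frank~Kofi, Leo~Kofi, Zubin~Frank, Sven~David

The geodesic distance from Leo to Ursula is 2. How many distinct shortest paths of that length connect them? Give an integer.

The shortest distance is 2. The length-2 paths are: Leo–Sven–Ursula; Leo–Frank–Ursula; Leo–Kofi–Ursula; Leo–Bao–Ursula.
That gives 4 distinct shortest paths.

4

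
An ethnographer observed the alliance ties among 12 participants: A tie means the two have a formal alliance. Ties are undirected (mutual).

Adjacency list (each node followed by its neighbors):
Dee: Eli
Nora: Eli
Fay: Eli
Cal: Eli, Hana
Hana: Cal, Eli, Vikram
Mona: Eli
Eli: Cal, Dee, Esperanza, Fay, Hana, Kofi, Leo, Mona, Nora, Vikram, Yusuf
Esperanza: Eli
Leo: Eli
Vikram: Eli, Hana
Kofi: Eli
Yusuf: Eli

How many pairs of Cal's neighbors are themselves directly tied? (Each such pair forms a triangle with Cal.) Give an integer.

Cal's neighbors: Eli and Hana.
Neighbor pairs that are themselves tied: Cal–Eli–Hana. Each forms one triangle with Cal, for 1 in total.

1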